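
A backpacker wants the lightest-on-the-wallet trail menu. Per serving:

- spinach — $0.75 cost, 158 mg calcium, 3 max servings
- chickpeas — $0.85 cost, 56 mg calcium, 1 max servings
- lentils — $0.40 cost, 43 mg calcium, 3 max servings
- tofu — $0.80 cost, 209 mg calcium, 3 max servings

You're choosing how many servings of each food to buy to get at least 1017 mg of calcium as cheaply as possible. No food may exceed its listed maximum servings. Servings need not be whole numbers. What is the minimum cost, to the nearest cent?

$4.25

Cost per mg of calcium: tofu $0.0038, spinach $0.0047, lentils $0.0093, chickpeas $0.0152.
Take 3 servings of tofu: +627.0 mg calcium for $2.40 (total $2.40, still need 390.0 mg).
Take 2.468 servings of spinach: +390.0 mg calcium for $1.85 (total $4.25, still need 0.0 mg).
Filling from the cheapest source first is optimal under one linear minimum: $4.25.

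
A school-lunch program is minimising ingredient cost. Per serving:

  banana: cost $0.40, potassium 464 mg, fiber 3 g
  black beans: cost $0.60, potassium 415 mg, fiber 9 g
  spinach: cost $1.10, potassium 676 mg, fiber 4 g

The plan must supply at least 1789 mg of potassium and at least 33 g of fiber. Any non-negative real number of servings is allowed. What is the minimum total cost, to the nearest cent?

A basic optimal solution has at most two foods positive. Try each food alone and each pair with both targets met exactly.
banana only: max(1789/464, 33/3) = 11 servings → $4.40.
black beans only: max(1789/415, 33/9) = 4.311 servings → $2.59.
spinach only: max(1789/676, 33/4) = 8.25 servings → $9.07.
banana + black beans with both tight: 0.8209 servings and 3.393 servings → $2.36.
banana + spinach with both targets exact would need a negative amount; discard.
black beans + spinach with both tight: 3.425 servings and 0.5439 servings → $2.65.
The minimum over all feasible corners is $2.36.

$2.36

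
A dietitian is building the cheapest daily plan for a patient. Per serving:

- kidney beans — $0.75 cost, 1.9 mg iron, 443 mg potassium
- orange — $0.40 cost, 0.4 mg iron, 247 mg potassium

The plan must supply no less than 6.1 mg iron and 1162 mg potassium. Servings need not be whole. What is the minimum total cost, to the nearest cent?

For a min-cost LP with two ≥-constraints, a basic feasible solution has at most two positive variables.
kidney beans only: max(6.1/1.9, 1162/443) = 3.211 servings → $2.41.
orange only: max(6.1/0.4, 1162/247) = 15.25 servings → $6.10.
kidney beans + orange: the both-tight solution has a negative serving — not a feasible corner.
The minimum over all feasible corners is $2.41.

$2.41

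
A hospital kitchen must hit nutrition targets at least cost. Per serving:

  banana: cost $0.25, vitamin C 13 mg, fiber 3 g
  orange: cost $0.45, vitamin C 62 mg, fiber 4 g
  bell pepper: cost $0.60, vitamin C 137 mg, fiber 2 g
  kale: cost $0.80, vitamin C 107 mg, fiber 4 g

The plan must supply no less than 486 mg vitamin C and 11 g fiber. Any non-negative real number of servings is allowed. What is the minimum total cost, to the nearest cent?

$2.35

A basic optimal solution has at most two foods positive. Try each food alone and each pair with both targets met exactly.
banana only: max(486/13, 11/3) = 37.38 servings → $9.35.
orange only: max(486/62, 11/4) = 7.839 servings → $3.53.
bell pepper only: max(486/137, 11/2) = 5.5 servings → $3.30.
kale only: max(486/107, 11/4) = 4.542 servings → $3.63.
banana + orange with both targets exact would need a negative amount; discard.
banana + bell pepper with both tight: 1.39 servings and 3.416 servings → $2.40.
banana + kale: the both-tight solution has a negative serving — not a feasible corner.
orange + bell pepper with both tight: 1.262 servings and 2.976 servings → $2.35.
orange + kale: intersection lies outside the first quadrant.
bell pepper + kale with both tight: 2.296 servings and 1.602 servings → $2.66.
The minimum over all feasible corners is $2.35.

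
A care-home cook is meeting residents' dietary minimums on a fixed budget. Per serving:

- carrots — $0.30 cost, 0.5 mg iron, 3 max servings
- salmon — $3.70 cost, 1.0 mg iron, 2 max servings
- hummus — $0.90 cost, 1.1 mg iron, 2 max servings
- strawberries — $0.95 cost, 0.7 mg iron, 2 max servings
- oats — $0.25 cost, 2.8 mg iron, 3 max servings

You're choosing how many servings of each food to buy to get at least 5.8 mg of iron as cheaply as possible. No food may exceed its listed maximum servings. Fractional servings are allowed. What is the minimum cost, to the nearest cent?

$0.52

Cost per mg of iron: oats $0.0893, carrots $0.6000, hummus $0.8182, strawberries $1.3571, salmon $3.7000.
Take 2.071 servings of oats: +5.8 mg iron for $0.52 (total $0.52, still need 0.0 mg).
Greedy by cheapest-per-mg is optimal for a single linear constraint, so the minimum cost is $0.52.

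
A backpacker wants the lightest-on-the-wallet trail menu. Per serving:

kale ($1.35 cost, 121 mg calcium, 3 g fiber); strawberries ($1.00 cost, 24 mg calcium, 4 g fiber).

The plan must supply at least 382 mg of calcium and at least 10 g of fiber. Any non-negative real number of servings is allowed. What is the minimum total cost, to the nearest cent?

kale only: max(382/121, 10/3) = 3.333 servings → $4.50.
strawberries only: max(382/24, 10/4) = 15.92 servings → $15.92.
kale + strawberries with both tight: 3.126 servings and 0.1553 servings → $4.38.
So the least-cost plan costs $4.38.

$4.38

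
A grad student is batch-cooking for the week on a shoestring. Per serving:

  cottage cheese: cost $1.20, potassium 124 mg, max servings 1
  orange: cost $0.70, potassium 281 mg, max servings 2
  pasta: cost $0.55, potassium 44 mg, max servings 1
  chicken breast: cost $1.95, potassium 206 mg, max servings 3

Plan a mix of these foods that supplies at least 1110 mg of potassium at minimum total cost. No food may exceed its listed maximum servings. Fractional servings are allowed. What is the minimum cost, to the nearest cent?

Cost per mg of potassium: orange $0.0025, chicken breast $0.0095, cottage cheese $0.0097, pasta $0.0125.
Take 2 servings of orange: +562.0 mg potassium for $1.40 (total $1.40, still need 548.0 mg).
Take 2.66 servings of chicken breast: +548.0 mg potassium for $5.19 (total $6.59, still need 0.0 mg).
Greedy by cheapest-per-mg is optimal for a single linear constraint, so the minimum cost is $6.59.

$6.59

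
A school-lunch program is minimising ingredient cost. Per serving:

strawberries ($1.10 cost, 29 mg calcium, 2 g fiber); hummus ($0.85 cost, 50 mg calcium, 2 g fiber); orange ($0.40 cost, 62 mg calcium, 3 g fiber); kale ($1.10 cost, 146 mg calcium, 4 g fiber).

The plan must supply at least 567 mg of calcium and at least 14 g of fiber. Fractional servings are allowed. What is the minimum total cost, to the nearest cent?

$3.66

Two binding constraints pin down two serving amounts, so the optimal mix uses at most two foods. The candidates are each food alone (scaled to the tighter of calcium/fiber) and each pair with both constraints tight.
strawberries only: max(567/29, 14/2) = 19.55 servings → $21.51.
hummus only: max(567/50, 14/2) = 11.34 servings → $9.64.
orange only: max(567/62, 14/3) = 9.145 servings → $3.66.
kale only: max(567/146, 14/4) = 3.884 servings → $4.27.
strawberries + hummus: intersection lies outside the first quadrant.
strawberries + orange with both targets exact would need a negative amount; discard.
strawberries + kale with both targets exact would need a negative amount; discard.
hummus + orange: intersection lies outside the first quadrant.
hummus + kale with both targets exact would need a negative amount; discard.
orange + kale: the both-tight solution has a negative serving — not a feasible corner.
The minimum over all feasible corners is $3.66.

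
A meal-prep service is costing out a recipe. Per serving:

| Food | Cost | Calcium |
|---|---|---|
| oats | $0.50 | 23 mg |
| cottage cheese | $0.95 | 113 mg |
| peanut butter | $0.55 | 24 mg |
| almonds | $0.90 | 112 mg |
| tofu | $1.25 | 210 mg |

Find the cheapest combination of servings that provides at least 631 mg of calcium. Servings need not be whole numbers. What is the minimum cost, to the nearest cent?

$3.76

Cost per mg of calcium: tofu $0.0060, almonds $0.0080, cottage cheese $0.0084, oats $0.0217, peanut butter $0.0229.
With no serving limits, use only tofu: 631 mg / 210 mg = 3.005 servings × $1.25 = $3.76.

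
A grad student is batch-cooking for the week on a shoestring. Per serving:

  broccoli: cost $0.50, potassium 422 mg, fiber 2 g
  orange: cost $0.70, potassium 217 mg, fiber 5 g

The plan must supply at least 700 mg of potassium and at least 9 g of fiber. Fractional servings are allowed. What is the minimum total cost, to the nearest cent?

$1.46

Check every corner: each single food scaled to meet both minima, and each pair solved so both constraints bind.
broccoli only: max(700/422, 9/2) = 4.5 servings → $2.25.
orange only: max(700/217, 9/5) = 3.226 servings → $2.26.
broccoli + orange with both tight: 0.923 servings and 1.431 servings → $1.46.
Cheapest feasible corner: $1.46.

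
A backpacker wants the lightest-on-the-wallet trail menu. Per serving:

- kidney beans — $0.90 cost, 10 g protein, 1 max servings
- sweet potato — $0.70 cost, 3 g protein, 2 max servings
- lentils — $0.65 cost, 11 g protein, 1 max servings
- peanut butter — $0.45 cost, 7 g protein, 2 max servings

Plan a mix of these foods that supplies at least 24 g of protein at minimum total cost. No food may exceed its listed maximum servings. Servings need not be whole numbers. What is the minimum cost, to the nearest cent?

Cost per g of protein: lentils $0.0591, peanut butter $0.0643, kidney beans $0.0900, sweet potato $0.2333.
Take 1 serving of lentils: +11.0 g protein for $0.65 (total $0.65, still need 13.0 g).
Take 1.857 servings of peanut butter: +13.0 g protein for $0.84 (total $1.49, still need 0.0 g).
Greedy by cheapest-per-g is optimal for a single linear constraint, so the minimum cost is $1.49.

$1.49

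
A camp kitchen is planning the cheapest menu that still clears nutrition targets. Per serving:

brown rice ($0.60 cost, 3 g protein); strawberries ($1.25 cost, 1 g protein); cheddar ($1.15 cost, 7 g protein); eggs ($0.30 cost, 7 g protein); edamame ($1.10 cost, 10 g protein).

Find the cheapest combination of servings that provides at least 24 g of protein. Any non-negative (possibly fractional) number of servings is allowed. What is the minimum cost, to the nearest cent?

$1.03

Cost per g of protein: eggs $0.0429, edamame $0.1100, cheddar $0.1643, brown rice $0.2000, strawberries $1.2500.
With no serving limits, use only eggs: 24 g / 7 g = 3.429 servings × $0.30 = $1.03.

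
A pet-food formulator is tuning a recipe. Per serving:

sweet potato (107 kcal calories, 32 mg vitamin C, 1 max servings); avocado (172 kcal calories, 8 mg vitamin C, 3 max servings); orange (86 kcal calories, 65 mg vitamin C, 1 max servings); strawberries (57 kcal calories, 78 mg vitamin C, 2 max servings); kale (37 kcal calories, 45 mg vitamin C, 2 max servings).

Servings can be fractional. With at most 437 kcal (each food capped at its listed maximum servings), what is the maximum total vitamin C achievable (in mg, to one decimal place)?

Vitamin C per kcal: strawberries 1.368, kale 1.216, orange 0.7558, sweet potato 0.2991, avocado 0.04651.
Take 2 servings of strawberries: uses 114 kcal, +156.0 mg vitamin C (running total 156.0 mg).
Take 2 servings of kale: uses 74 kcal, +90.0 mg vitamin C (running total 246.0 mg).
Take 1 serving of orange: uses 86 kcal, +65.0 mg vitamin C (running total 311.0 mg).
Take 1 serving of sweet potato: uses 107 kcal, +32.0 mg vitamin C (running total 343.0 mg).
Take 0.3256 servings of avocado: uses 56 kcal, +2.6 mg vitamin C (running total 345.6 mg).
Filling greedily by vitamin C-per-kcal is optimal for one linear limit, giving 345.6 mg.

345.6 mg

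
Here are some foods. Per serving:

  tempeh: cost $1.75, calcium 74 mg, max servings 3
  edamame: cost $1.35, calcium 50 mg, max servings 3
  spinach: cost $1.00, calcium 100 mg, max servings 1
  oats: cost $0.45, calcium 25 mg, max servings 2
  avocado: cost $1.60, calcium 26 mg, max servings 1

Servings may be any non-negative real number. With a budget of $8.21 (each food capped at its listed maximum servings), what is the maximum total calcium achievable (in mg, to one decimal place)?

411.3 mg

Calcium per dollar: spinach 100, oats 55.56, tempeh 42.29, edamame 37.04, avocado 16.25.
Take 1 serving of spinach: spends $1.00, +100.0 mg calcium (running total 100.0 mg).
Take 2 servings of oats: spends $0.90, +50.0 mg calcium (running total 150.0 mg).
Take 3 servings of tempeh: spends $5.25, +222.0 mg calcium (running total 372.0 mg).
Take 0.7852 servings of edamame: spends $1.06, +39.3 mg calcium (running total 411.3 mg).
Greedy by best ratio exhausts the cost allowance optimally: 411.3 mg.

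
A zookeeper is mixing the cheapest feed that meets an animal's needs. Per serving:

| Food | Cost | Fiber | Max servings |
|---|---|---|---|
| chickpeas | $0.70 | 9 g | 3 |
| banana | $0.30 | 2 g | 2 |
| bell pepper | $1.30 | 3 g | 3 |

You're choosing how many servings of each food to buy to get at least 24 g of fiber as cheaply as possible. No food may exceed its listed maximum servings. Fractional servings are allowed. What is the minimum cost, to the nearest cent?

Cost per g of fiber: chickpeas $0.0778, banana $0.1500, bell pepper $0.4333.
Take 2.667 servings of chickpeas: +24.0 g fiber for $1.87 (total $1.87, still need 0.0 g).
Filling from the cheapest source first is optimal under one linear minimum: $1.87.

$1.87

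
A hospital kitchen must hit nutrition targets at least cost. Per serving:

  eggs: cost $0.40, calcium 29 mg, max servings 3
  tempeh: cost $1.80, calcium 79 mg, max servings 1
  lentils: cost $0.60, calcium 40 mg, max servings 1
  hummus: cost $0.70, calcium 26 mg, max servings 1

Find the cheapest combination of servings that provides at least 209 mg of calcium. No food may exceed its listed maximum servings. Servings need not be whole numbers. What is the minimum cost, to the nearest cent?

Cost per mg of calcium: eggs $0.0138, lentils $0.0150, tempeh $0.0228, hummus $0.0269.
Take 3 servings of eggs: +87.0 mg calcium for $1.20 (total $1.20, still need 122.0 mg).
Take 1 serving of lentils: +40.0 mg calcium for $0.60 (total $1.80, still need 82.0 mg).
Take 1 serving of tempeh: +79.0 mg calcium for $1.80 (total $3.60, still need 3.0 mg).
Take 0.1154 servings of hummus: +3.0 mg calcium for $0.08 (total $3.68, still need 0.0 mg).
Filling from the cheapest source first is optimal under one linear minimum: $3.68.

$3.68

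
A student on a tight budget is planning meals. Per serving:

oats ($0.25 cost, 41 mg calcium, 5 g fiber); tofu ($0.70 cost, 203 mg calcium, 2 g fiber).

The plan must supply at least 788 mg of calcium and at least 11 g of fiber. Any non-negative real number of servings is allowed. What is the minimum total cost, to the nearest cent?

oats only: max(788/41, 11/5) = 19.22 servings → $4.80.
tofu only: max(788/203, 11/2) = 5.5 servings → $3.85.
oats + tofu with both tight: 0.7042 servings and 3.74 servings → $2.79.
Cheapest feasible corner: $2.79.

$2.79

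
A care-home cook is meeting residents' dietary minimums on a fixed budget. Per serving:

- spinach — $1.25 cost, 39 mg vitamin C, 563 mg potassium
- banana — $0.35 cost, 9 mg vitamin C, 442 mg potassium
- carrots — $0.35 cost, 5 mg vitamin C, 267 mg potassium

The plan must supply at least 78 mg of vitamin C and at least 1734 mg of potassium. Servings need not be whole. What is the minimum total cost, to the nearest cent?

$2.62

Compare the cost at each extreme point of the feasible region.
spinach only: max(78/39, 1734/563) = 3.08 servings → $3.85.
banana only: max(78/9, 1734/442) = 8.667 servings → $3.03.
carrots only: max(78/5, 1734/267) = 15.6 servings → $5.46.
spinach + banana with both tight: 1.55 servings and 1.948 servings → $2.62.
spinach + carrots with both tight: 1.6 servings and 3.121 servings → $3.09.
banana + carrots: intersection lies outside the first quadrant.
The minimum over all feasible corners is $2.62.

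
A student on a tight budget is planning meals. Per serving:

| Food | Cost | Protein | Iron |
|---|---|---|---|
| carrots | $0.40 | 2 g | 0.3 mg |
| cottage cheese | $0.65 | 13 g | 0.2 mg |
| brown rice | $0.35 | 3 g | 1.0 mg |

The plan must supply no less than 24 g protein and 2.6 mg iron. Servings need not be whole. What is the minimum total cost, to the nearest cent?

Check every corner: each single food scaled to meet both minima, and each pair solved so both constraints bind.
carrots only: max(24/2, 2.6/0.3) = 12 servings → $4.80.
cottage cheese only: max(24/13, 2.6/0.2) = 13 servings → $8.45.
brown rice only: max(24/3, 2.6/1.0) = 8 servings → $2.80.
carrots + cottage cheese with both tight: 8.286 servings and 0.5714 servings → $3.69.
carrots + brown rice: the both-tight solution has a negative serving — not a feasible corner.
cottage cheese + brown rice with both tight: 1.306 servings and 2.339 servings → $1.67.
The minimum over all feasible corners is $1.67.

$1.67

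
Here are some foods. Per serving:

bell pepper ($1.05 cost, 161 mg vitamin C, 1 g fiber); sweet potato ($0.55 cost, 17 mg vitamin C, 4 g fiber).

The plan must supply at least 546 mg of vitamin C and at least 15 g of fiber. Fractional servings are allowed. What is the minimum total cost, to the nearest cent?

A basic optimal solution has at most two foods positive. Try each food alone and each pair with both targets met exactly.
bell pepper only: max(546/161, 15/1) = 15 servings → $15.75.
sweet potato only: max(546/17, 15/4) = 32.12 servings → $17.66.
bell pepper + sweet potato with both tight: 3.077 servings and 2.981 servings → $4.87.
The minimum over all feasible corners is $4.87.

$4.87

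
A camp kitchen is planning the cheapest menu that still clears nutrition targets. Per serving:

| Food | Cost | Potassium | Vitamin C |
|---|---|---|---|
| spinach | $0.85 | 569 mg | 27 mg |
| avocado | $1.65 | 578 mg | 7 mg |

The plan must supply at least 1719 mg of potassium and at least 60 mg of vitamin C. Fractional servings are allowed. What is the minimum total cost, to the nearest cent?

$2.57

spinach only: max(1719/569, 60/27) = 3.021 servings → $2.57.
avocado only: max(1719/578, 60/7) = 8.571 servings → $14.14.
spinach + avocado with both tight: 1.948 servings and 1.056 servings → $3.40.
So the least-cost plan costs $2.57.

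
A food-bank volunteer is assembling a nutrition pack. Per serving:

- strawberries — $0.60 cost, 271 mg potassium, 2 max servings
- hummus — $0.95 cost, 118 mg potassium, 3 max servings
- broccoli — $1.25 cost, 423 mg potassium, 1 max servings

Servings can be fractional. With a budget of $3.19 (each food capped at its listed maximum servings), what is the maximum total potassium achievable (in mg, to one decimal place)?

1056.9 mg

Potassium per dollar: strawberries 451.7, broccoli 338.4, hummus 124.2.
Take 2 servings of strawberries: spends $1.20, +542.0 mg potassium (running total 542.0 mg).
Take 1 serving of broccoli: spends $1.25, +423.0 mg potassium (running total 965.0 mg).
Take 0.7789 servings of hummus: spends $0.74, +91.9 mg potassium (running total 1056.9 mg).
Greedy by best ratio exhausts the cost allowance optimally: 1056.9 mg.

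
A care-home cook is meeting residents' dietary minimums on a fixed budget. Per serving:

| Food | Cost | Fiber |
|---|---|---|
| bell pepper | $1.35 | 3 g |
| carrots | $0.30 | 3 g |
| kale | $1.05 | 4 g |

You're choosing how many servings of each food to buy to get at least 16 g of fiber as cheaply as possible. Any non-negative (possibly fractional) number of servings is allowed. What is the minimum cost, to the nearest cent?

$1.60

Cost per g of fiber: carrots $0.1000, kale $0.2625, bell pepper $0.4500.
With no serving limits, use only carrots: 16 g / 3 g = 5.333 servings × $0.30 = $1.60.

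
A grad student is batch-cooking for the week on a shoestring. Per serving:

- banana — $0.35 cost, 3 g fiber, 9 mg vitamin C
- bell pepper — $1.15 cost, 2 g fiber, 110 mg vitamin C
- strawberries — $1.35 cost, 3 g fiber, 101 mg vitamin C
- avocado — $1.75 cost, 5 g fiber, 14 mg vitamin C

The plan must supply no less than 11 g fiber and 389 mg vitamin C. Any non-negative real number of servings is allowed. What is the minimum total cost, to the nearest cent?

Compare the cost at each extreme point of the feasible region.
banana only: max(11/3, 389/9) = 43.22 servings → $15.13.
bell pepper only: max(11/2, 389/110) = 5.5 servings → $6.33.
strawberries only: max(11/3, 389/101) = 3.851 servings → $5.20.
avocado only: max(11/5, 389/14) = 27.79 servings → $48.62.
banana + bell pepper with both tight: 1.385 servings and 3.423 servings → $4.42.
banana + strawberries with both targets exact would need a negative amount; discard.
banana + avocado: the both-tight solution has a negative serving — not a feasible corner.
bell pepper + strawberries with both tight: 0.4375 servings and 3.375 servings → $5.06.
bell pepper + avocado with both tight: 3.431 servings and 0.8276 servings → $5.39.
strawberries + avocado: intersection lies outside the first quadrant.
So the least-cost plan costs $4.42.

$4.42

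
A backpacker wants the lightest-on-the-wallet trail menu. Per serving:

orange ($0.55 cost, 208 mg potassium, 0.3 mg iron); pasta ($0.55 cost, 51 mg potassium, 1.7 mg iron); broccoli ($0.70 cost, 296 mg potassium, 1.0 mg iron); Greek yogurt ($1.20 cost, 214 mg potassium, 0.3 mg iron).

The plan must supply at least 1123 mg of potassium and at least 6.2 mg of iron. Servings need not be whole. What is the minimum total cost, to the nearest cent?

$3.33

orange only: max(1123/208, 6.2/0.3) = 20.67 servings → $11.37.
pasta only: max(1123/51, 6.2/1.7) = 22.02 servings → $12.11.
broccoli only: max(1123/296, 6.2/1.0) = 6.2 servings → $4.34.
Greek yogurt only: max(1123/214, 6.2/0.3) = 20.67 servings → $24.80.
orange + pasta with both tight: 4.709 servings and 2.816 servings → $4.14.
orange + broccoli: intersection lies outside the first quadrant.
orange + Greek yogurt: the both-tight solution has a negative serving — not a feasible corner.
pasta + broccoli with both tight: 1.575 servings and 3.523 servings → $3.33.
pasta + Greek yogurt with both tight: 2.84 servings and 4.571 servings → $7.05.
broccoli + Greek yogurt: the both-tight solution has a negative serving — not a feasible corner.
Cheapest feasible corner: $3.33.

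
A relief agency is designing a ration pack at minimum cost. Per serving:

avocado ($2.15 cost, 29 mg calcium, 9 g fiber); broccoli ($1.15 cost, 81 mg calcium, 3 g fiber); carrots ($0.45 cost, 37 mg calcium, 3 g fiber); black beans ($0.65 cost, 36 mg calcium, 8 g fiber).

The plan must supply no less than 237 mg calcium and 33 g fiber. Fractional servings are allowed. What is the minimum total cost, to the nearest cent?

Minimising a linear cost over {calcium ≥ 237, fiber ≥ 33, servings ≥ 0} — the optimum is at a vertex, using one or two foods.
avocado only: max(237/29, 33/9) = 8.172 servings → $17.57.
broccoli only: max(237/81, 33/3) = 11 servings → $12.65.
carrots only: max(237/37, 33/3) = 11 servings → $4.95.
black beans only: max(237/36, 33/8) = 6.583 servings → $4.28.
avocado + broccoli with both tight: 3.056 servings and 1.832 servings → $8.68.
avocado + carrots with both tight: 2.073 servings and 4.78 servings → $6.61.
avocado + black beans with both targets exact would need a negative amount; discard.
broccoli + carrots with both targets exact would need a negative amount; discard.
broccoli + black beans with both tight: 1.311 servings and 3.633 servings → $3.87.
carrots + black beans with both tight: 3.766 servings and 2.713 servings → $3.46.
So the least-cost plan costs $3.46.

$3.46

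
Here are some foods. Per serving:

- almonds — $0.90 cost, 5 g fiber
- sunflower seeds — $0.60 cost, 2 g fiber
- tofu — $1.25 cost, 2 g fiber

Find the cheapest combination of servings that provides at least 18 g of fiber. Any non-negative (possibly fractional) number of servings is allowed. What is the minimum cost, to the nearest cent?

Cost per g of fiber: almonds $0.1800, sunflower seeds $0.3000, tofu $0.6250.
With no serving limits, use only almonds: 18 g / 5 g = 3.6 servings × $0.90 = $3.24.

$3.24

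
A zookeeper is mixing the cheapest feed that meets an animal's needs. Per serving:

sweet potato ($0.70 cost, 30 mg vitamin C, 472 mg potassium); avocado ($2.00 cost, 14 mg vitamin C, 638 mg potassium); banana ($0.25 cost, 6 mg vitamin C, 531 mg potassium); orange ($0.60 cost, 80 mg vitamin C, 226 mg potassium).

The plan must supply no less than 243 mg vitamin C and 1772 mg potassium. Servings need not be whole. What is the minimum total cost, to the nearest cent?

Compare the cost at each extreme point of the feasible region.
sweet potato only: max(243/30, 1772/472) = 8.1 servings → $5.67.
avocado only: max(243/14, 1772/638) = 17.36 servings → $34.71.
banana only: max(243/6, 1772/531) = 40.5 servings → $10.12.
orange only: max(243/80, 1772/226) = 7.841 servings → $4.70.
sweet potato + avocado with both targets exact would need a negative amount; discard.
sweet potato + banana: intersection lies outside the first quadrant.
sweet potato + orange with both tight: 2.803 servings and 1.986 servings → $3.15.
avocado + banana: intersection lies outside the first quadrant.
avocado + orange with both tight: 1.814 servings and 2.72 servings → $5.26.
banana + orange with both tight: 2.112 servings and 2.879 servings → $2.26.
Cheapest feasible corner: $2.26.

$2.26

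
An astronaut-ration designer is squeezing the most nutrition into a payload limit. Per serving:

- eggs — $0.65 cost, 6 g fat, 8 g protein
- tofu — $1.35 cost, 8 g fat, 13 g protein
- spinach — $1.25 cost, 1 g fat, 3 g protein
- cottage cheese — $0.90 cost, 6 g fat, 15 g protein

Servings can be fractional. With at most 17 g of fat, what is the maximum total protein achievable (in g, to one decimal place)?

51.0 g

Protein per g fat: spinach 3, cottage cheese 2.5, tofu 1.625, eggs 1.333.
With no serving limits, spend the whole fat allowance on spinach: 17 g / 1 g × 3 g = 51.0 g.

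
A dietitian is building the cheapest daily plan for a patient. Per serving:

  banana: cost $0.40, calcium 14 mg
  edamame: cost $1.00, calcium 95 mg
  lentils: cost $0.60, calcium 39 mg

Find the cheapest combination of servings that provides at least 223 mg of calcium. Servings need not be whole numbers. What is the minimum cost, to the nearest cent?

$2.35

Cost per mg of calcium: edamame $0.0105, lentils $0.0154, banana $0.0286.
With no serving limits, use only edamame: 223 mg / 95 mg = 2.347 servings × $1.00 = $2.35.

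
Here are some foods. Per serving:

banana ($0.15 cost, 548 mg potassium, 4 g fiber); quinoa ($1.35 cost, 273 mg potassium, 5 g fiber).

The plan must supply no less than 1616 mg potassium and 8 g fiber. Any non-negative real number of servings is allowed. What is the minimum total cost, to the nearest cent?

This is a tiny linear program; its minimum lies at a vertex of the feasible set. List the vertices and price them.
banana only: max(1616/548, 8/4) = 2.949 servings → $0.44.
quinoa only: max(1616/273, 8/5) = 5.919 servings → $7.99.
banana + quinoa: the both-tight solution has a negative serving — not a feasible corner.
So the least-cost plan costs $0.44.

$0.44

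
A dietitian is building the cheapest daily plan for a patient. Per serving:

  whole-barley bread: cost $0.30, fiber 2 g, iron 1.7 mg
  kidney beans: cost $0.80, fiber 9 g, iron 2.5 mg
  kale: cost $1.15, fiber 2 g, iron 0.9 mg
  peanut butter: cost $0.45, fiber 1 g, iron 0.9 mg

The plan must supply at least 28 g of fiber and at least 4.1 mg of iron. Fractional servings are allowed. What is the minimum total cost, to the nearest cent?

$2.49

Check every corner: each single food scaled to meet both minima, and each pair solved so both constraints bind.
whole-barley bread only: max(28/2, 4.1/1.7) = 14 servings → $4.20.
kidney beans only: max(28/9, 4.1/2.5) = 3.111 servings → $2.49.
kale only: max(28/2, 4.1/0.9) = 14 servings → $16.10.
peanut butter only: max(28/1, 4.1/0.9) = 28 servings → $12.60.
whole-barley bread + kidney beans: intersection lies outside the first quadrant.
whole-barley bread + kale: intersection lies outside the first quadrant.
whole-barley bread + peanut butter: intersection lies outside the first quadrant.
kidney beans + kale: intersection lies outside the first quadrant.
kidney beans + peanut butter: the both-tight solution has a negative serving — not a feasible corner.
kale + peanut butter: intersection lies outside the first quadrant.
So the least-cost plan costs $2.49.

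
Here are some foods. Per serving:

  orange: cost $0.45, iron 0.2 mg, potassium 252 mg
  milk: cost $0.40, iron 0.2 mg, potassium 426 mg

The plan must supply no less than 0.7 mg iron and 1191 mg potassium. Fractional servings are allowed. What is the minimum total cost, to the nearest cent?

$1.40

Check every corner: each single food scaled to meet both minima, and each pair solved so both constraints bind.
orange only: max(0.7/0.2, 1191/252) = 4.726 servings → $2.13.
milk only: max(0.7/0.2, 1191/426) = 3.5 servings → $1.40.
orange + milk with both tight: 1.724 servings and 1.776 servings → $1.49.
So the least-cost plan costs $1.40.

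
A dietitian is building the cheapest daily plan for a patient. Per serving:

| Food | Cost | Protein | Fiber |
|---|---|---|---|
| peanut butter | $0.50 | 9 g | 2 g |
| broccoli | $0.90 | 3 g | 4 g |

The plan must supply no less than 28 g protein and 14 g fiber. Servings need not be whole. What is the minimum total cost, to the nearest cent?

Compare the cost at each extreme point of the feasible region.
peanut butter only: max(28/9, 14/2) = 7 servings → $3.50.
broccoli only: max(28/3, 14/4) = 9.333 servings → $8.40.
peanut butter + broccoli with both tight: 2.333 servings and 2.333 servings → $3.27.
So the least-cost plan costs $3.27.

$3.27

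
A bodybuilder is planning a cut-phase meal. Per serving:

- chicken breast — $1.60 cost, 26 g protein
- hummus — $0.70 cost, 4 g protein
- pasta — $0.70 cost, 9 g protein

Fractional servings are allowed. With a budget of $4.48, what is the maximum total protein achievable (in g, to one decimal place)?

Protein per dollar: chicken breast 16.25, pasta 12.86, hummus 5.714.
With no serving limits, spend the whole cost allowance on chicken breast: $4.48 / $1.60 × 26 g = 72.8 g.

72.8 g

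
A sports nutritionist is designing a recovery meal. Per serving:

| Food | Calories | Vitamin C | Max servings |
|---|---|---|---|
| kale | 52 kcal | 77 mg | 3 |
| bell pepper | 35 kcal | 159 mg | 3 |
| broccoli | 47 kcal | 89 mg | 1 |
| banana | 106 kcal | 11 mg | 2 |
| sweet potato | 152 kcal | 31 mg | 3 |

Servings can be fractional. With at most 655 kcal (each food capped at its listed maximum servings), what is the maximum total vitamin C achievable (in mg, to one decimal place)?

Vitamin C per kcal: bell pepper 4.543, broccoli 1.894, kale 1.481, sweet potato 0.2039, banana 0.1038.
Take 3 servings of bell pepper: uses 105 kcal, +477.0 mg vitamin C (running total 477.0 mg).
Take 1 serving of broccoli: uses 47 kcal, +89.0 mg vitamin C (running total 566.0 mg).
Take 3 servings of kale: uses 156 kcal, +231.0 mg vitamin C (running total 797.0 mg).
Take 2.283 servings of sweet potato: uses 347 kcal, +70.8 mg vitamin C (running total 867.8 mg).
Filling greedily by vitamin C-per-kcal is optimal for one linear limit, giving 867.8 mg.

867.8 mg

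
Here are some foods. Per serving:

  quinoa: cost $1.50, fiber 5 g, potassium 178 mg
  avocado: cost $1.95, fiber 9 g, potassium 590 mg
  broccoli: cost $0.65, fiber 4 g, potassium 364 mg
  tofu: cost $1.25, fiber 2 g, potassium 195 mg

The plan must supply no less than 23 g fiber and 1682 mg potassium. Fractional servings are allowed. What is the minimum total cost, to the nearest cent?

$3.74

An LP optimum is at a vertex; with two nutrient constraints at most two foods are used. Check each candidate.
quinoa only: max(23/5, 1682/178) = 9.449 servings → $14.17.
avocado only: max(23/9, 1682/590) = 2.851 servings → $5.56.
broccoli only: max(23/4, 1682/364) = 5.75 servings → $3.74.
tofu only: max(23/2, 1682/195) = 11.5 servings → $14.38.
quinoa + avocado: the both-tight solution has a negative serving — not a feasible corner.
quinoa + broccoli with both tight: 1.484 servings and 3.895 servings → $4.76.
quinoa + tofu with both tight: 1.811 servings and 6.973 servings → $11.43.
avocado + broccoli with both tight: 1.795 servings and 1.712 servings → $4.61.
avocado + tofu with both tight: 1.95 servings and 2.727 servings → $7.21.
broccoli + tofu with both targets exact would need a negative amount; discard.
The minimum over all feasible corners is $3.74.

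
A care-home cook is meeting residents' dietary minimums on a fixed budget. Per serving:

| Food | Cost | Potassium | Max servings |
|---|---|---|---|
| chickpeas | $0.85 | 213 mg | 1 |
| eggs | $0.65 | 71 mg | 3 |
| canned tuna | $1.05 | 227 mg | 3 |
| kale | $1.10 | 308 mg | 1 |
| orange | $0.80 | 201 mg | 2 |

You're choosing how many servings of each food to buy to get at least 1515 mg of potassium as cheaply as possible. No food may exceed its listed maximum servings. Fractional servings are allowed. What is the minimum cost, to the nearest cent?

Cost per mg of potassium: kale $0.0036, orange $0.0040, chickpeas $0.0040, canned tuna $0.0046, eggs $0.0092.
Take 1 serving of kale: +308.0 mg potassium for $1.10 (total $1.10, still need 1207.0 mg).
Take 2 servings of orange: +402.0 mg potassium for $1.60 (total $2.70, still need 805.0 mg).
Take 1 serving of chickpeas: +213.0 mg potassium for $0.85 (total $3.55, still need 592.0 mg).
Take 2.608 servings of canned tuna: +592.0 mg potassium for $2.74 (total $6.29, still need 0.0 mg).
Greedy by cheapest-per-mg is optimal for a single linear constraint, so the minimum cost is $6.29.

$6.29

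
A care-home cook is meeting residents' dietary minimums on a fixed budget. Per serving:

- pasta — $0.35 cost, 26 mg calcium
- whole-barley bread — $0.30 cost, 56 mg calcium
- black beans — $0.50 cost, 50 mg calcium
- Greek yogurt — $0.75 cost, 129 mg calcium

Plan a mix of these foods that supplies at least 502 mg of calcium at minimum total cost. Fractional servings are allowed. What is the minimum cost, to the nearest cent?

Cost per mg of calcium: whole-barley bread $0.0054, Greek yogurt $0.0058, black beans $0.0100, pasta $0.0135.
With no serving limits, use only whole-barley bread: 502 mg / 56 mg = 8.964 servings × $0.30 = $2.69.

$2.69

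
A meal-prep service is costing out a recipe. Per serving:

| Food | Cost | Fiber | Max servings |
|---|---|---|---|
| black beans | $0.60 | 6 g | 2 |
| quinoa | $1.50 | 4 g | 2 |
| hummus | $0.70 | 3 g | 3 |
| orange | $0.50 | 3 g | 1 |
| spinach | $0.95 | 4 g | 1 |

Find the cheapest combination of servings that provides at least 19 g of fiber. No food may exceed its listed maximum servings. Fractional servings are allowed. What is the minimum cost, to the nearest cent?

Cost per g of fiber: black beans $0.1000, orange $0.1667, hummus $0.2333, spinach $0.2375, quinoa $0.3750.
Take 2 servings of black beans: +12.0 g fiber for $1.20 (total $1.20, still need 7.0 g).
Take 1 serving of orange: +3.0 g fiber for $0.50 (total $1.70, still need 4.0 g).
Take 1.333 servings of hummus: +4.0 g fiber for $0.93 (total $2.63, still need 0.0 g).
Greedy by cheapest-per-g is optimal for a single linear constraint, so the minimum cost is $2.63.

$2.63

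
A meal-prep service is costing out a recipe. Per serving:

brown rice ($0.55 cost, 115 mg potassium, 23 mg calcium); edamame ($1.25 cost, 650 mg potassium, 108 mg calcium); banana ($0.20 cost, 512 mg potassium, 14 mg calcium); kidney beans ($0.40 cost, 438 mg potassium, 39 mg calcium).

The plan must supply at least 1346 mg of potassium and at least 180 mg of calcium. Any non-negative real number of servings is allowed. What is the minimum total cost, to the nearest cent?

$1.85

An LP optimum is at a vertex; with two nutrient constraints at most two foods are used. Check each candidate.
brown rice only: max(1346/115, 180/23) = 11.7 servings → $6.44.
edamame only: max(1346/650, 180/108) = 2.071 servings → $2.59.
banana only: max(1346/512, 180/14) = 12.86 servings → $2.57.
kidney beans only: max(1346/438, 180/39) = 4.615 servings → $1.85.
brown rice + edamame: the both-tight solution has a negative serving — not a feasible corner.
brown rice + banana with both tight: 7.212 servings and 1.009 servings → $4.17.
brown rice + kidney beans with both tight: 4.714 servings and 1.835 servings → $3.33.
edamame + banana with both tight: 1.587 servings and 0.6141 servings → $2.11.
edamame + kidney beans with both tight: 1.2 servings and 1.292 servings → $2.02.
banana + kidney beans: intersection lies outside the first quadrant.
So the least-cost plan costs $1.85.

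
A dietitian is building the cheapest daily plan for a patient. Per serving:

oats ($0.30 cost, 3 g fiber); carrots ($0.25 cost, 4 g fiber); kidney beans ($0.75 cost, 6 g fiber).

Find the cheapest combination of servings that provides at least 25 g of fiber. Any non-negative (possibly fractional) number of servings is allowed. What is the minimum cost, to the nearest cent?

$1.56

Cost per g of fiber: carrots $0.0625, oats $0.1000, kidney beans $0.1250.
With no serving limits, use only carrots: 25 g / 4 g = 6.25 servings × $0.25 = $1.56.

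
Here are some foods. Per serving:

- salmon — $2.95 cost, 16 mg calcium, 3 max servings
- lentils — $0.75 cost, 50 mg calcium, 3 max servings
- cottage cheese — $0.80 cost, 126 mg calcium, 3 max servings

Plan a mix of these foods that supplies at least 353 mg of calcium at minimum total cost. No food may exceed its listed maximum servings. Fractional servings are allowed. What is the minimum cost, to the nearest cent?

Cost per mg of calcium: cottage cheese $0.0063, lentils $0.0150, salmon $0.1844.
Take 2.802 servings of cottage cheese: +353.0 mg calcium for $2.24 (total $2.24, still need 0.0 mg).
Filling from the cheapest source first is optimal under one linear minimum: $2.24.

$2.24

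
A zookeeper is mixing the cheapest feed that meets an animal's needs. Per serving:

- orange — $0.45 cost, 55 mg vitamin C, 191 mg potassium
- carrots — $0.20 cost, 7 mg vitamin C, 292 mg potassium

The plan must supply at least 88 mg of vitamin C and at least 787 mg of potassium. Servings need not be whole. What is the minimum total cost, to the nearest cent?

$0.98

For a min-cost LP with two ≥-constraints, a basic feasible solution has at most two positive variables.
orange only: max(88/55, 787/191) = 4.12 servings → $1.85.
carrots only: max(88/7, 787/292) = 12.57 servings → $2.51.
orange + carrots with both tight: 1.371 servings and 1.798 servings → $0.98.
So the least-cost plan costs $0.98.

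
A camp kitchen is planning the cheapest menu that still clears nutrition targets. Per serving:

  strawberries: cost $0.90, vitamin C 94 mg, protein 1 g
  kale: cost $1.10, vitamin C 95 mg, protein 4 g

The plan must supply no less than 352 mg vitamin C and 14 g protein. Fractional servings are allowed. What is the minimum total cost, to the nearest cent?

An LP optimum is at a vertex; with two nutrient constraints at most two foods are used. Check each candidate.
strawberries only: max(352/94, 14/1) = 14 servings → $12.60.
kale only: max(352/95, 14/4) = 3.705 servings → $4.08.
strawberries + kale with both tight: 0.2776 servings and 3.431 servings → $4.02.
So the least-cost plan costs $4.02.

$4.02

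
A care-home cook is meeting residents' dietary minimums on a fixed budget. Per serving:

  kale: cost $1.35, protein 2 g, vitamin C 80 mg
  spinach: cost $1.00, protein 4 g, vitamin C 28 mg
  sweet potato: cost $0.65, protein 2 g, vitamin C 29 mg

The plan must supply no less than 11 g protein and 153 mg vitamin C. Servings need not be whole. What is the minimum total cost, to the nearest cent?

At the optimum either one food covers both requirements or two foods hit both targets exactly; no other combination can be cheaper.
kale only: max(11/2, 153/80) = 5.5 servings → $7.42.
spinach only: max(11/4, 153/28) = 5.464 servings → $5.46.
sweet potato only: max(11/2, 153/29) = 5.5 servings → $3.58.
kale + spinach with both tight: 1.152 servings and 2.174 servings → $3.73.
kale + sweet potato with both targets exact would need a negative amount; discard.
spinach + sweet potato with both tight: 0.2167 servings and 5.067 servings → $3.51.
Cheapest feasible corner: $3.51.

$3.51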